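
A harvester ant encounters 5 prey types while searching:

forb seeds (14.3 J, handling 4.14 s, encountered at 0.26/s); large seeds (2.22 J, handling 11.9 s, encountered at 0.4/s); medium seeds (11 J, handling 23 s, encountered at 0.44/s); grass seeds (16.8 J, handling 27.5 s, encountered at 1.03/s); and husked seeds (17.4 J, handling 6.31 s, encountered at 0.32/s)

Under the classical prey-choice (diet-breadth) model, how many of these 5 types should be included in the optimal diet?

Profitabilities (E/h, J/s): forb seeds 3.45, husked seeds 2.76, grass seeds 0.611, medium seeds 0.478, large seeds 0.187. Add prey in this order while the next type's profitability exceeds the intake rate on those already taken.
Rate on top 1: 1.791. husked seeds: 2.76 > 1.791 → include.
Rate on top 2: 2.267. grass seeds: 0.611 < 2.267 → exclude; stop.
Optimal diet: forb seeds, husked seeds — 2 of 5 types.

2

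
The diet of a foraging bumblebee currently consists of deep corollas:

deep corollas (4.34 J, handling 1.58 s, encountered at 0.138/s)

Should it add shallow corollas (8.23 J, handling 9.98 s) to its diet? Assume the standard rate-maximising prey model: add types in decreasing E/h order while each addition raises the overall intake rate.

Current rate: (0.138×4.34)/(1 + 0.138×1.58) = 0.4917 J/s.
Profitability of shallow corollas: 8.23/9.98 = 0.8246 J/s.
Since 0.8246 > R, including shallow corollas increases the long-run rate.

Yes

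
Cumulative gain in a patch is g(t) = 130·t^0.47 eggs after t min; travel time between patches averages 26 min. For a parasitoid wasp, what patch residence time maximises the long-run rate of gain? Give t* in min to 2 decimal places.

Maximise g(t)/(T+t): set derivative to zero → g'(t)(T+t) = g(t).
g'(t) = 0.47·130·t^-0.53. Setting 0.47·130·t^-0.53 = 130·t^0.47/(26+t) gives 0.47(26+t) = t, so 0.53·t = 0.47×26.
t* = 0.47×26/0.53 = 23.06 min.

23.06 min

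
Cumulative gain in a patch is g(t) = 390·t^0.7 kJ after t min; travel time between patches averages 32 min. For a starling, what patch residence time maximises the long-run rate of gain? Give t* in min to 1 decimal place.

Optimal t* satisfies g'(t*) = g(t*)/(T + t*).
g'(t) = 0.7·390·t^-0.3. Setting 0.7·390·t^-0.3 = 390·t^0.7/(32+t) gives 0.7(32+t) = t, so 0.30·t = 0.7×32.
t* = 0.7×32/0.30 = 74.67 min.

74.7 min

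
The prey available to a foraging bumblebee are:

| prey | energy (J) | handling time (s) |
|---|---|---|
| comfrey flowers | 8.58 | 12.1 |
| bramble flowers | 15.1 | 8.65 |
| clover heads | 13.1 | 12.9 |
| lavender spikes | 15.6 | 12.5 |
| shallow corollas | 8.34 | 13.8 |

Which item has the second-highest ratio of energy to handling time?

lavender spikes

Profitability E/h (J/s): comfrey flowers = 8.58/12.1 = 0.709, bramble flowers = 15.1/8.65 = 1.75, clover heads = 13.1/12.9 = 1.02, lavender spikes = 15.6/12.5 = 1.25, shallow corollas = 8.34/13.8 = 0.604.
Ranked: bramble flowers > lavender spikes > clover heads > comfrey flowers > shallow corollas.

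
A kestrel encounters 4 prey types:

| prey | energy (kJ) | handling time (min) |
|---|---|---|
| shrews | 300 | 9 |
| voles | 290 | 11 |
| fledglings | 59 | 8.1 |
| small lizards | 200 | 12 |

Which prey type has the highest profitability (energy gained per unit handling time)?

shrews

In descending order of E/h:
shrews: 300/9 = 33.3 kJ/min
voles: 290/11 = 26.4 kJ/min
small lizards: 200/12 = 16.7 kJ/min
fledglings: 59/8.1 = 7.28 kJ/min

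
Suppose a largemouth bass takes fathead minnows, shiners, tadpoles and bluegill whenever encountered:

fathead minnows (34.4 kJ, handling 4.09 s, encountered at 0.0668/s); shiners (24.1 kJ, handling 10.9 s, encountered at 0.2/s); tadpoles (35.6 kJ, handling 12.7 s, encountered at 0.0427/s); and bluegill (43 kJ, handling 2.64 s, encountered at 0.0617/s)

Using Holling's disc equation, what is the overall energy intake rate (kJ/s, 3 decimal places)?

2.715 kJ/s

Energy encountered per unit search time: 0.0668×34.4 + 0.2×24.1 + 0.0427×35.6 + 0.0617×43 = 11.29 kJ/s.
Handling time per unit search time: 0.0668×4.09 + 0.2×10.9 + 0.0427×12.7 + 0.0617×2.64 = 3.158.
Rate = 11.29/(1 + 3.158) = 2.715 kJ/s.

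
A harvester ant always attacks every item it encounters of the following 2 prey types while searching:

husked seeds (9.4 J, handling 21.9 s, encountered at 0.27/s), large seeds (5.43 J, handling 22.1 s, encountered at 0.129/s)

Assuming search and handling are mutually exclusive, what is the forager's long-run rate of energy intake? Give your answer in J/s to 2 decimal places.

R = (0.27×9.4 + 0.129×5.43) / (1 + 0.27×21.9 + 0.129×22.1) = 3.238/9.764 = 0.3317 J/s.

0.33 J/s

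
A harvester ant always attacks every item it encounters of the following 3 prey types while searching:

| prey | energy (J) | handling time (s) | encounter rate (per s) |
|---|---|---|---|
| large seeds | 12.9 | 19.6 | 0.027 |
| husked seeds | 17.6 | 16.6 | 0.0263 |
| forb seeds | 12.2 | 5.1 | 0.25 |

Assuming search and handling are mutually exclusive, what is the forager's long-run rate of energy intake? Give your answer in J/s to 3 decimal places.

1.191 J/s

Energy encountered per unit search time: 0.027×12.9 + 0.0263×17.6 + 0.25×12.2 = 3.861 J/s.
Handling time per unit search time: 0.027×19.6 + 0.0263×16.6 + 0.25×5.1 = 2.241.
Rate = 3.861/(1 + 2.241) = 1.191 J/s.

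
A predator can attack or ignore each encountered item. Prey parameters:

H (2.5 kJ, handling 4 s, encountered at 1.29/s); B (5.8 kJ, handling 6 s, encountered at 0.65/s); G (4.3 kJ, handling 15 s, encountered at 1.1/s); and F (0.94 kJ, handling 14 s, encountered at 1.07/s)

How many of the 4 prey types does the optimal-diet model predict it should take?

1

E/h in descending order: B 0.967, H 0.625, G 0.287, F 0.0671 kJ/s. The optimal diet is the largest prefix of this list for which every included type satisfies E_i/h_i > R on the types above it.
Rate on top 1: 0.7694. H: 0.625 < 0.7694 → exclude; stop.
Optimal diet: B — 1 of 4 types.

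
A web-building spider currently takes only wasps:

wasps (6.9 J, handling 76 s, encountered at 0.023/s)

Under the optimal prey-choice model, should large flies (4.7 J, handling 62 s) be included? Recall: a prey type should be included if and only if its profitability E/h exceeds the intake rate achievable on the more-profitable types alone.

On wasps alone, R = ΣλE/(1+Σλh) = 0.1587/2.748 = 0.05775 J/s.
Profitability of large flies: 4.7/62 = 0.07581 J/s.
Since 0.07581 > R, including large flies increases the long-run rate.

Yes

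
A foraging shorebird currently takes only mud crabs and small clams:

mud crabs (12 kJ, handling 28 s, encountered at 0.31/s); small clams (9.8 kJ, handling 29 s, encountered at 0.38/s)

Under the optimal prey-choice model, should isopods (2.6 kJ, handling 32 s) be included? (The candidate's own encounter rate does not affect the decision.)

Current rate: (0.31×12 + 0.38×9.8)/(1 + 0.31×28 + 0.38×29) = 0.3596 kJ/s.
Profitability of isopods: 2.6/32 = 0.08125 kJ/s.
0.08125 < 0.3596, so adding isopods would lower the average — exclude it.

No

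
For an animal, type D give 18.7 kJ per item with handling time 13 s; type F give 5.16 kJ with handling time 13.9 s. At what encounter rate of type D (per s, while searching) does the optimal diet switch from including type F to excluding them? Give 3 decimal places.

0.027 per s

Drop type F once their profitability E₂/h₂ falls below the rate achievable on type D alone: E₂/h₂ = λE₁/(1 + λh₁).
Solve for λ: λE₁h₂ = E₂(1 + λh₁) → λ(E₁h₂ − E₂h₁) = E₂ → λ = E₂/(E₁h₂ − E₂h₁).
λ = 5.16/(18.7×13.9 − 5.16×13) = 5.16/192.9 = 0.02676 per s.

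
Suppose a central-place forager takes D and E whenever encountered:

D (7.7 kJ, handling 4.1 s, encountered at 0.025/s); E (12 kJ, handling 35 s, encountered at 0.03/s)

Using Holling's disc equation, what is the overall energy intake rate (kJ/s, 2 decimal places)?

R = (0.025×7.7 + 0.03×12) / (1 + 0.025×4.1 + 0.03×35) = 0.5525/2.152 = 0.2567 kJ/s.

0.26 kJ/s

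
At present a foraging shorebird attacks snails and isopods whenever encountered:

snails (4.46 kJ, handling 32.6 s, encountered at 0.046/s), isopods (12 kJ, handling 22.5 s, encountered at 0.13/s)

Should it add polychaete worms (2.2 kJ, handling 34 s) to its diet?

No

Intake rate on the current diet: R = (0.046×4.46 + 0.13×12) / (1 + 0.046×32.6 + 0.13×22.5) = 1.765/5.425 = 0.3254 kJ/s.
polychaete worms: E/h = 2.2/34 = 0.06471 kJ/s.
Since 0.06471 < R, time spent handling polychaete worms is better spent searching.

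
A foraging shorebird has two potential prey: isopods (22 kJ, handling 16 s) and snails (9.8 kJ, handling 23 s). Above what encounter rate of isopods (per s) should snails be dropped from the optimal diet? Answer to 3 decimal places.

At the threshold, the rate on isopods alone equals the profitability of snails: λ·22/(1 + λ·16) = 9.8/23 = 0.4261.
Rearranging, λ(22 − 0.4261×16) = 0.4261, so λ = 0.4261/15.18 = 0.02806 per s.

0.028 per s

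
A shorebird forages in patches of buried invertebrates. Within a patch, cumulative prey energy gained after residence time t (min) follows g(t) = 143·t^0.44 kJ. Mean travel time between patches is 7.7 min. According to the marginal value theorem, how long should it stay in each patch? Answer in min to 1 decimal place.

Optimal t* satisfies g'(t*) = g(t*)/(T + t*).
g'(t) = 0.44·143·t^-0.56. Setting 0.44·143·t^-0.56 = 143·t^0.44/(7.7+t) gives 0.44(7.7+t) = t, so 0.56·t = 0.44×7.7.
t* = 0.44×7.7/0.56 = 6.05 min.

6.0 min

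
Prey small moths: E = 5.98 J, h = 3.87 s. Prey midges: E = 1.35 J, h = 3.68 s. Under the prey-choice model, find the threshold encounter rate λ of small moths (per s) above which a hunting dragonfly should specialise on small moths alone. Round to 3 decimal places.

0.080 per s

Drop midges once their profitability E₂/h₂ falls below the rate achievable on small moths alone: E₂/h₂ = λE₁/(1 + λh₁).
Solve for λ: λE₁h₂ = E₂(1 + λh₁) → λ(E₁h₂ − E₂h₁) = E₂ → λ = E₂/(E₁h₂ − E₂h₁).
λ = 1.35/(5.98×3.68 − 1.35×3.87) = 1.35/16.78 = 0.08044 per s.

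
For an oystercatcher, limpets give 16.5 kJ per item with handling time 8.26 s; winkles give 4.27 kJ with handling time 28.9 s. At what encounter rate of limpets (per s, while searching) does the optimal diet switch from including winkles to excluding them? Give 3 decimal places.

The zero-one rule: include winkles iff E₂/h₂ > λE₁/(1+λh₁). Equality gives the switch point.
λE₁h₂ = E₂ + λE₂h₁ ⇒ λ = E₂/(E₁h₂ − E₂h₁) = 4.27/(476.8 − 35.27) = 0.00967 per s.

0.010 per s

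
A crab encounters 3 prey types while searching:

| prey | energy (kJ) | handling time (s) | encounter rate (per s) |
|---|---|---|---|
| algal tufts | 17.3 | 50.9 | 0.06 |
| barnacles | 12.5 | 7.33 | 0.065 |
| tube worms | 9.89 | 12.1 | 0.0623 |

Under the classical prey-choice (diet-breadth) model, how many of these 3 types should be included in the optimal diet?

Profitabilities (E/h, kJ/s): barnacles 1.71, tube worms 0.817, algal tufts 0.34. Add prey in this order while the next type's profitability exceeds the intake rate on those already taken.
Rate on top 1: 0.5503. tube worms: 0.817 > 0.5503 → include.
Rate on top 2: 0.6406. algal tufts: 0.34 < 0.6406 → exclude; stop.
Optimal diet: barnacles, tube worms — 2 of 3 types.

2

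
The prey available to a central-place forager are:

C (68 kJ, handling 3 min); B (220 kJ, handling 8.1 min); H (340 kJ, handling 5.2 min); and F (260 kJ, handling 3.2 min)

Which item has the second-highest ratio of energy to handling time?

H

Profitability E/h (kJ/min): C = 68/3 = 22.7, B = 220/8.1 = 27.2, H = 340/5.2 = 65.4, F = 260/3.2 = 81.2.
Ranked: F > H > B > C.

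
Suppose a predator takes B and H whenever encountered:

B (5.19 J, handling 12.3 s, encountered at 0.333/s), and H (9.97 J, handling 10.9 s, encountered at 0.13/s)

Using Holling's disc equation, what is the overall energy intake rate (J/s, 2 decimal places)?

0.46 J/s

R = (0.333×5.19 + 0.13×9.97) / (1 + 0.333×12.3 + 0.13×10.9) = 3.024/6.513 = 0.4644 J/s.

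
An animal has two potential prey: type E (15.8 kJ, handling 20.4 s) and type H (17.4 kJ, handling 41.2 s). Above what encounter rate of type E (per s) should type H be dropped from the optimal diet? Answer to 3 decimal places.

0.059 per s

Drop type H once their profitability E₂/h₂ falls below the rate achievable on type E alone: E₂/h₂ = λE₁/(1 + λh₁).
Solve for λ: λE₁h₂ = E₂(1 + λh₁) → λ(E₁h₂ − E₂h₁) = E₂ → λ = E₂/(E₁h₂ − E₂h₁).
λ = 17.4/(15.8×41.2 − 17.4×20.4) = 17.4/296 = 0.05878 per s.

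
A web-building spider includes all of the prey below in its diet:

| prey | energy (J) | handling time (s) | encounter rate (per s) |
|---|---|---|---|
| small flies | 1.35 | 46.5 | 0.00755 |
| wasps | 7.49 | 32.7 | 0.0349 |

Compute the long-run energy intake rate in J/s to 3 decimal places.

R = Σλ_iE_i / (1 + Σλ_ih_i)
Numerator: 0.00755×1.35 + 0.0349×7.49 = 0.2716
Denominator: 1 + 0.00755×46.5 + 0.0349×32.7 = 2.492
R = 0.2716/2.492 = 0.109 J/s

0.109 J/s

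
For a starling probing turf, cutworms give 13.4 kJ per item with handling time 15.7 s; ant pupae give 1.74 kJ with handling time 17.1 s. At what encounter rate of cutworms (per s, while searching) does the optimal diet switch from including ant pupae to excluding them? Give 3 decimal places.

Drop ant pupae once their profitability E₂/h₂ falls below the rate achievable on cutworms alone: E₂/h₂ = λE₁/(1 + λh₁).
Solve for λ: λE₁h₂ = E₂(1 + λh₁) → λ(E₁h₂ − E₂h₁) = E₂ → λ = E₂/(E₁h₂ − E₂h₁).
λ = 1.74/(13.4×17.1 − 1.74×15.7) = 1.74/201.8 = 0.008621 per s.

0.009 per s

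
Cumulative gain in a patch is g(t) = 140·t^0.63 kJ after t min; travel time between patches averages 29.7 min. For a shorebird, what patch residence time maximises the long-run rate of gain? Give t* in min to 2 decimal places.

50.57 min

Maximise g(t)/(T+t): set derivative to zero → g'(t)(T+t) = g(t).
g'(t) = 0.63·140·t^-0.37. Setting 0.63·140·t^-0.37 = 140·t^0.63/(29.7+t) gives 0.63(29.7+t) = t, so 0.37·t = 0.63×29.7.
t* = 0.63×29.7/0.37 = 50.57 min.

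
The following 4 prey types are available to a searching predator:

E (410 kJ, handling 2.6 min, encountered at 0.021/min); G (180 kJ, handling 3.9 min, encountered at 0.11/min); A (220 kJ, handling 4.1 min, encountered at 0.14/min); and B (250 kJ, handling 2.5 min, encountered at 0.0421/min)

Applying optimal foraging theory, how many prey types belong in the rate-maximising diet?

E/h in descending order: E 158, B 100, A 53.7, G 46.2 kJ/min. The optimal diet is the largest prefix of this list for which every included type satisfies E_i/h_i > R on the types above it.
Rate on top 1: 8.164. B: 100 > 8.164 → include.
Rate on top 2: 16.5. A: 53.7 > 16.5 → include.
Rate on top 3: 28.8. G: 46.2 > 28.8 → include.
Optimal diet: E, B, A, G — 4 of 4 types.

4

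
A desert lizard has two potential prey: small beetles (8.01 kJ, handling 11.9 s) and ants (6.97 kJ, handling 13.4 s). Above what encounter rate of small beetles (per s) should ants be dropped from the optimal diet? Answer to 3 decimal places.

At the threshold, the rate on small beetles alone equals the profitability of ants: λ·8.01/(1 + λ·11.9) = 6.97/13.4 = 0.5201.
Rearranging, λ(8.01 − 0.5201×11.9) = 0.5201, so λ = 0.5201/1.82 = 0.2858 per s.

0.286 per s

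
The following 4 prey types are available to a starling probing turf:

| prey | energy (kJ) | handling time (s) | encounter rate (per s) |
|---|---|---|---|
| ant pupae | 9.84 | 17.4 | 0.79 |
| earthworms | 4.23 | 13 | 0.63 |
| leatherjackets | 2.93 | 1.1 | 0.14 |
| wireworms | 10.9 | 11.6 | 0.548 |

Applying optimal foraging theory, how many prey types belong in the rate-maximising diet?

2

Profitabilities (E/h, kJ/s): leatherjackets 2.66, wireworms 0.94, ant pupae 0.566, earthworms 0.325. Add prey in this order while the next type's profitability exceeds the intake rate on those already taken.
Rate on top 1: 0.3555. wireworms: 0.94 > 0.3555 → include.
Rate on top 2: 0.8499. ant pupae: 0.566 < 0.8499 → exclude; stop.
Optimal diet: leatherjackets, wireworms — 2 of 4 types.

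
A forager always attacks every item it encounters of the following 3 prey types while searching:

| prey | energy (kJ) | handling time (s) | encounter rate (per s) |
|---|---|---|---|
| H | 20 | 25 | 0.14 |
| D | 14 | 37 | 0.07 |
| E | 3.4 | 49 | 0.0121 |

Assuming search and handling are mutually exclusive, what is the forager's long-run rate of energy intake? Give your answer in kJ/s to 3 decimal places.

0.497 kJ/s

R = Σλ_iE_i / (1 + Σλ_ih_i)
Numerator: 0.14×20 + 0.07×14 + 0.0121×3.4 = 3.821
Denominator: 1 + 0.14×25 + 0.07×37 + 0.0121×49 = 7.683
R = 3.821/7.683 = 0.4974 kJ/s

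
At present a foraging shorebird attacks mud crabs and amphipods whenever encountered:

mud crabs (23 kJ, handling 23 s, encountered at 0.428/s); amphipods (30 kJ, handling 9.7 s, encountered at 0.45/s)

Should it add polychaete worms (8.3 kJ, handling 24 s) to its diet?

Intake rate on the current diet: R = (0.428×23 + 0.45×30) / (1 + 0.428×23 + 0.45×9.7) = 23.34/15.21 = 1.535 kJ/s.
polychaete worms: E/h = 8.3/24 = 0.3458 kJ/s.
Since 0.3458 < R, time spent handling polychaete worms is better spent searching.

No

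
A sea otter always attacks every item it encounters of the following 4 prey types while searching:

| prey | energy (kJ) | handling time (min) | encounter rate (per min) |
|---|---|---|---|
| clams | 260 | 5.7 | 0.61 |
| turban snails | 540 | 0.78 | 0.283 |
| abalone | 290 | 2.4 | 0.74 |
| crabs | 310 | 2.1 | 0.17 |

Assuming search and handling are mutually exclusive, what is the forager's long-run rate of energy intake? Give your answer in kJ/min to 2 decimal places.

84.72 kJ/min

Energy encountered per unit search time: 0.61×260 + 0.283×540 + 0.74×290 + 0.17×310 = 578.7 kJ/min.
Handling time per unit search time: 0.61×5.7 + 0.283×0.78 + 0.74×2.4 + 0.17×2.1 = 5.831.
Rate = 578.7/(1 + 5.831) = 84.72 kJ/min.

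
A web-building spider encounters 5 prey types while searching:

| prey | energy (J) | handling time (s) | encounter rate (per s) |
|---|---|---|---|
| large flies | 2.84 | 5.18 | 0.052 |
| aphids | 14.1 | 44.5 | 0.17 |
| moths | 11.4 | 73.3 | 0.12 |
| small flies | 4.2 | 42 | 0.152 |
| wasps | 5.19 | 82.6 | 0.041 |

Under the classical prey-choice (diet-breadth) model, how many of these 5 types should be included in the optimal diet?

2

Profitabilities (E/h, J/s): large flies 0.548, aphids 0.317, moths 0.156, small flies 0.1, wasps 0.0628. Add prey in this order while the next type's profitability exceeds the intake rate on those already taken.
Rate on top 1: 0.1163. aphids: 0.317 > 0.1163 → include.
Rate on top 2: 0.288. moths: 0.156 < 0.288 → exclude; stop.
Optimal diet: large flies, aphids — 2 of 5 types.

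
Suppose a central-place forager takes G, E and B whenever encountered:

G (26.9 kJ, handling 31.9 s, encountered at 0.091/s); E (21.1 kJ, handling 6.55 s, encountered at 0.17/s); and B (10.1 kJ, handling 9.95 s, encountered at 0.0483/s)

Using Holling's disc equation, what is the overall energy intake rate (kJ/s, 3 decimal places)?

R = (0.091×26.9 + 0.17×21.1 + 0.0483×10.1) / (1 + 0.091×31.9 + 0.17×6.55 + 0.0483×9.95) = 6.523/5.497 = 1.187 kJ/s.

1.187 kJ/s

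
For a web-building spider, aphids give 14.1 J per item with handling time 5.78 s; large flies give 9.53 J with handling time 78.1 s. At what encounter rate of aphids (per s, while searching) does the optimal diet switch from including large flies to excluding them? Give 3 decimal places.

The zero-one rule: include large flies iff E₂/h₂ > λE₁/(1+λh₁). Equality gives the switch point.
λE₁h₂ = E₂ + λE₂h₁ ⇒ λ = E₂/(E₁h₂ − E₂h₁) = 9.53/(1101 − 55.08) = 0.00911 per s.

0.009 per s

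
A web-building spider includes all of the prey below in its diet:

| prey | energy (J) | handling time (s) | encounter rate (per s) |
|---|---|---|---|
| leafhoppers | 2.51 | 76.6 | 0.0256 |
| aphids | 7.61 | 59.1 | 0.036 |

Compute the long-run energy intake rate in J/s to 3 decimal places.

0.066 J/s

R = (0.0256×2.51 + 0.036×7.61) / (1 + 0.0256×76.6 + 0.036×59.1) = 0.3382/5.089 = 0.06647 J/s.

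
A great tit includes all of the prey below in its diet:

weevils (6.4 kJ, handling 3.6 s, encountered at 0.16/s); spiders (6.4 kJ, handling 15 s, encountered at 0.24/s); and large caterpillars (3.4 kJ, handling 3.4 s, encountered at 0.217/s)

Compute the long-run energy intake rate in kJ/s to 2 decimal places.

Energy encountered per unit search time: 0.16×6.4 + 0.24×6.4 + 0.217×3.4 = 3.298 kJ/s.
Handling time per unit search time: 0.16×3.6 + 0.24×15 + 0.217×3.4 = 4.914.
Rate = 3.298/(1 + 4.914) = 0.5576 kJ/s.

0.56 kJ/s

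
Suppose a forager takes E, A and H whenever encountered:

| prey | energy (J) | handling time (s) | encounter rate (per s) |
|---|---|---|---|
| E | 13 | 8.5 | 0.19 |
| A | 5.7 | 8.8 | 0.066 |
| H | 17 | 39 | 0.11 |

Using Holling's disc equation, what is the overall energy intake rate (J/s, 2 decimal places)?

R = Σλ_iE_i / (1 + Σλ_ih_i)
Numerator: 0.19×13 + 0.066×5.7 + 0.11×17 = 4.716
Denominator: 1 + 0.19×8.5 + 0.066×8.8 + 0.11×39 = 7.486
R = 4.716/7.486 = 0.63 J/s

0.63 J/s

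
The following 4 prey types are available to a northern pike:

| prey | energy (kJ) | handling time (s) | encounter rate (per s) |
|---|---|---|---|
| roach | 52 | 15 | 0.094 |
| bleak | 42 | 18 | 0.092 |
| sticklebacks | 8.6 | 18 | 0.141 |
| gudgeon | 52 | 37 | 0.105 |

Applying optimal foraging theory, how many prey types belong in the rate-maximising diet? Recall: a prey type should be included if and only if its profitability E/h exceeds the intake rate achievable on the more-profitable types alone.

Rank by E/h (kJ/s): roach 3.47, bleak 2.33, gudgeon 1.41, sticklebacks 0.478. Include each in turn until the next type's E/h falls below the running intake rate.
Rate on top 1: 2.028. bleak: 2.33 > 2.028 → include.
Rate on top 2: 2.152. gudgeon: 1.41 < 2.152 → exclude; stop.
Optimal diet: roach, bleak — 2 of 4 types.

2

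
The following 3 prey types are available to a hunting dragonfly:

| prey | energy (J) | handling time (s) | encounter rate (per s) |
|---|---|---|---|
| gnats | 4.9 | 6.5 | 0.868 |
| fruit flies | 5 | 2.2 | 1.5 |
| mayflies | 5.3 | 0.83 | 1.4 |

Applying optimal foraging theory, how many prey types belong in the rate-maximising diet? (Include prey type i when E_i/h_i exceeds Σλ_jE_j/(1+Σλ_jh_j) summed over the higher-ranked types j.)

1

E/h in descending order: mayflies 6.39, fruit flies 2.27, gnats 0.754 J/s. The optimal diet is the largest prefix of this list for which every included type satisfies E_i/h_i > R on the types above it.
Rate on top 1: 3.432. fruit flies: 2.27 < 3.432 → exclude; stop.
Optimal diet: mayflies — 1 of 3 types.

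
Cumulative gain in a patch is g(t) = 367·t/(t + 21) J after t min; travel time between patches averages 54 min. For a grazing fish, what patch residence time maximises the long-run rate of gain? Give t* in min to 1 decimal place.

33.7 min

Maximise g(t)/(T+t): set derivative to zero → g'(t)(T+t) = g(t).
g'(t) = 367·21/(t + 21)². Setting 367·21/(t+21)² = 367t/[(t+21)(54+t)] gives 21(54+t) = t(t+21), so t² = 21×54 = 1134.
t* = √1134 = 33.67 min.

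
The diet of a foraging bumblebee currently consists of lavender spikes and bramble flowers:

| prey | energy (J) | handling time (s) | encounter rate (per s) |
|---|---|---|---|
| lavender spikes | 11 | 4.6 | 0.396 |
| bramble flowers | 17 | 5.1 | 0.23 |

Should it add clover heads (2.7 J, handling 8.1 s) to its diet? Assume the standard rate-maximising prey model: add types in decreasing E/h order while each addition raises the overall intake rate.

Intake rate on the current diet: R = (0.396×11 + 0.23×17) / (1 + 0.396×4.6 + 0.23×5.1) = 8.266/3.995 = 2.069 J/s.
clover heads: E/h = 2.7/8.1 = 0.3333 J/s.
0.3333 < 2.069, so adding clover heads would lower the average — exclude it.

No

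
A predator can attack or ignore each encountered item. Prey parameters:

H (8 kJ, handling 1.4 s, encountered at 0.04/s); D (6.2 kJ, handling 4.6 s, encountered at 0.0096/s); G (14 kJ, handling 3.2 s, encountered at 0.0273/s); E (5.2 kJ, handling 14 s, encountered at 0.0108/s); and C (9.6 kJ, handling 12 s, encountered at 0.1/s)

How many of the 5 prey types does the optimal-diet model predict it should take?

4

Profitabilities (E/h, kJ/s): H 5.71, G 4.38, D 1.35, C 0.8, E 0.371. Add prey in this order while the next type's profitability exceeds the intake rate on those already taken.
Rate on top 1: 0.303. G: 4.38 > 0.303 → include.
Rate on top 2: 0.6142. D: 1.35 > 0.6142 → include.
Rate on top 3: 0.6414. C: 0.8 > 0.6414 → include.
Rate on top 4: 0.7211. E: 0.371 < 0.7211 → exclude; stop.
Optimal diet: H, G, D, C — 4 of 5 types.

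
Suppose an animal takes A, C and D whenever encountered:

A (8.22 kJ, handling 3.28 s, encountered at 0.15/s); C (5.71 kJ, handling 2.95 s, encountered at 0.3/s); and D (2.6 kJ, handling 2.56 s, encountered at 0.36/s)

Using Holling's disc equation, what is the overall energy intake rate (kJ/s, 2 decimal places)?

R = Σλ_iE_i / (1 + Σλ_ih_i)
Numerator: 0.15×8.22 + 0.3×5.71 + 0.36×2.6 = 3.882
Denominator: 1 + 0.15×3.28 + 0.3×2.95 + 0.36×2.56 = 3.299
R = 3.882/3.299 = 1.177 kJ/s

1.18 kJ/s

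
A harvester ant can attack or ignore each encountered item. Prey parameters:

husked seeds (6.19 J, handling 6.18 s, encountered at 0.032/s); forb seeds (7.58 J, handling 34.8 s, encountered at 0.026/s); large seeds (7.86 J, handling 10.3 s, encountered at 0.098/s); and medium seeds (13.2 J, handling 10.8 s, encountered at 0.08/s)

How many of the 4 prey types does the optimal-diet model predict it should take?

3

Rank by E/h (J/s): medium seeds 1.22, husked seeds 1, large seeds 0.763, forb seeds 0.218. Include each in turn until the next type's E/h falls below the running intake rate.
Rate on top 1: 0.5665. husked seeds: 1 > 0.5665 → include.
Rate on top 2: 0.6083. large seeds: 0.763 > 0.6083 → include.
Rate on top 3: 0.6592. forb seeds: 0.218 < 0.6592 → exclude; stop.
Optimal diet: medium seeds, husked seeds, large seeds — 3 of 4 types.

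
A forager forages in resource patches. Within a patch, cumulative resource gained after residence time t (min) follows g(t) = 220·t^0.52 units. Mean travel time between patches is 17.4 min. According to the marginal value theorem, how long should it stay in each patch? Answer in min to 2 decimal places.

18.85 min

Optimal t* satisfies g'(t*) = g(t*)/(T + t*).
g'(t) = 0.52·220·t^-0.48. Setting 0.52·220·t^-0.48 = 220·t^0.52/(17.4+t) gives 0.52(17.4+t) = t, so 0.48·t = 0.52×17.4.
t* = 0.52×17.4/0.48 = 18.85 min.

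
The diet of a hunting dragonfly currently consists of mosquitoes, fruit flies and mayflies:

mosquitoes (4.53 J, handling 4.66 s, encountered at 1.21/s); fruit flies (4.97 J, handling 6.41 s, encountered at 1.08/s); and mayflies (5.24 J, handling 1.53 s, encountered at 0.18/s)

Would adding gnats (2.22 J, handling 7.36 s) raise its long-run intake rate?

No

On mosquitoes, fruit flies and mayflies alone, R = ΣλE/(1+Σλh) = 11.79/13.84 = 0.8522 J/s.
gnats: E/h = 2.22/7.36 = 0.3016 J/s.
0.3016 < 0.8522, so adding gnats would lower the average — exclude it.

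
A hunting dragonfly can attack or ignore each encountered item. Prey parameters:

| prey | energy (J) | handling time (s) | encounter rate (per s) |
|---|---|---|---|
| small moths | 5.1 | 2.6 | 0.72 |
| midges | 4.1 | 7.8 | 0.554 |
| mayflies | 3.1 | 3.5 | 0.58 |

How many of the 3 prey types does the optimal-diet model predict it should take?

1

E/h in descending order: small moths 1.96, mayflies 0.886, midges 0.526 J/s. The optimal diet is the largest prefix of this list for which every included type satisfies E_i/h_i > R on the types above it.
Rate on top 1: 1.279. mayflies: 0.886 < 1.279 → exclude; stop.
Optimal diet: small moths — 1 of 3 types.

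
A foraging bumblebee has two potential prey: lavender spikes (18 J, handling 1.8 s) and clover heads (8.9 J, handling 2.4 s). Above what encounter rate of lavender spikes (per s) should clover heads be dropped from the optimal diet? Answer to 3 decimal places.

0.327 per s

Drop clover heads once their profitability E₂/h₂ falls below the rate achievable on lavender spikes alone: E₂/h₂ = λE₁/(1 + λh₁).
Solve for λ: λE₁h₂ = E₂(1 + λh₁) → λ(E₁h₂ − E₂h₁) = E₂ → λ = E₂/(E₁h₂ − E₂h₁).
λ = 8.9/(18×2.4 − 8.9×1.8) = 8.9/27.18 = 0.3274 per s.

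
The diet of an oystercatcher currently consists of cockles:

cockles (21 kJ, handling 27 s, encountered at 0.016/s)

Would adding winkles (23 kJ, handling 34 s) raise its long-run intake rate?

Yes

Current rate: (0.016×21)/(1 + 0.016×27) = 0.2346 kJ/s.
Profitability of winkles: 23/34 = 0.6765 kJ/s.
Since 0.6765 > R, including winkles increases the long-run rate.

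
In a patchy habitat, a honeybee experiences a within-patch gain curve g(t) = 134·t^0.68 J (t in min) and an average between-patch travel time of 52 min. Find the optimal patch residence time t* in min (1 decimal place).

By the marginal value theorem, leave when the instantaneous gain rate g'(t) equals the habitat-wide average g(t)/(T + t).
g'(t) = 0.68·134·t^-0.32. Setting 0.68·134·t^-0.32 = 134·t^0.68/(52+t) gives 0.68(52+t) = t, so 0.32·t = 0.68×52.
t* = 0.68×52/0.32 = 110.5 min.

110.5 min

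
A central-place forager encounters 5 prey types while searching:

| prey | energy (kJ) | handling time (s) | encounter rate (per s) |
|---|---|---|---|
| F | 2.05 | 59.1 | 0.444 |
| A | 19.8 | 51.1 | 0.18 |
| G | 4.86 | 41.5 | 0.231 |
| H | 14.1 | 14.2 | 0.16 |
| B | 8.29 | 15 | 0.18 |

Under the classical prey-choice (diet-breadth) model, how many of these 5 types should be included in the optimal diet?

E/h in descending order: H 0.993, B 0.553, A 0.387, G 0.117, F 0.0347 kJ/s. The optimal diet is the largest prefix of this list for which every included type satisfies E_i/h_i > R on the types above it.
Rate on top 1: 0.6895. B: 0.553 < 0.6895 → exclude; stop.
Optimal diet: H — 1 of 5 types.

1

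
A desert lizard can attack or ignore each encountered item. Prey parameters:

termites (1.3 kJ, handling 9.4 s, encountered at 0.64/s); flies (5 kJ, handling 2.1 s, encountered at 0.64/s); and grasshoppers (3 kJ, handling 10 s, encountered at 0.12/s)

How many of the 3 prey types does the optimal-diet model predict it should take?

1

Profitabilities (E/h, kJ/s): flies 2.38, grasshoppers 0.3, termites 0.138. Add prey in this order while the next type's profitability exceeds the intake rate on those already taken.
Rate on top 1: 1.365. grasshoppers: 0.3 < 1.365 → exclude; stop.
Optimal diet: flies — 1 of 3 types.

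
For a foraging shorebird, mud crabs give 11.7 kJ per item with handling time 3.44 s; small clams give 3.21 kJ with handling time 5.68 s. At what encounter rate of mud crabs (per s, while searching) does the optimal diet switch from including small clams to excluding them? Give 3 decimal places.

The zero-one rule: include small clams iff E₂/h₂ > λE₁/(1+λh₁). Equality gives the switch point.
λE₁h₂ = E₂ + λE₂h₁ ⇒ λ = E₂/(E₁h₂ − E₂h₁) = 3.21/(66.46 − 11.04) = 0.05793 per s.

0.058 per s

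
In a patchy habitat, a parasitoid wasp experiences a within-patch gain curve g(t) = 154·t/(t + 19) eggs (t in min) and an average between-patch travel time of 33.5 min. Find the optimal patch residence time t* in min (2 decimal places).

Optimal t* satisfies g'(t*) = g(t*)/(T + t*).
g'(t) = 154·19/(t + 19)². Setting 154·19/(t+19)² = 154t/[(t+19)(33.5+t)] gives 19(33.5+t) = t(t+19), so t² = 19×33.5 = 636.5.
t* = √636.5 = 25.23 min.

25.23 min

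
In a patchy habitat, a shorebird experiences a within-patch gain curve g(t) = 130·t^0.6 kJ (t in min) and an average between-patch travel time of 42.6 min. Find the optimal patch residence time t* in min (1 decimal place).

63.9 min

Optimal t* satisfies g'(t*) = g(t*)/(T + t*).
g'(t) = 0.6·130·t^-0.4. Setting 0.6·130·t^-0.4 = 130·t^0.6/(42.6+t) gives 0.6(42.6+t) = t, so 0.40·t = 0.6×42.6.
t* = 0.6×42.6/0.40 = 63.9 min.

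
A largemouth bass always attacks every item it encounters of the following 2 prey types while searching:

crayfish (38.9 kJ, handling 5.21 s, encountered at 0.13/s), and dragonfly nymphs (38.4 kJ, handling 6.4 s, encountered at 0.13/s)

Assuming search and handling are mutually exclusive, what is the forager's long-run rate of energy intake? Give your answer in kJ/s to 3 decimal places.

Energy encountered per unit search time: 0.13×38.9 + 0.13×38.4 = 10.05 kJ/s.
Handling time per unit search time: 0.13×5.21 + 0.13×6.4 = 1.509.
Rate = 10.05/(1 + 1.509) = 4.005 kJ/s.

4.005 kJ/s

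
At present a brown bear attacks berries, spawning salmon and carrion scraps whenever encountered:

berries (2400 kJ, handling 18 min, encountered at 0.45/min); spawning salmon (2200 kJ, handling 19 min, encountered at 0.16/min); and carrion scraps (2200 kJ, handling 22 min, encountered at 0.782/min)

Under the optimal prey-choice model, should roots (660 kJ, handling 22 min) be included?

No

Current rate: (0.45×2400 + 0.16×2200 + 0.782×2200)/(1 + 0.45×18 + 0.16×19 + 0.782×22) = 107.4 kJ/min.
Profitability of roots: 660/22 = 30 kJ/min.
30 < 107.4, so adding roots would lower the average — exclude it.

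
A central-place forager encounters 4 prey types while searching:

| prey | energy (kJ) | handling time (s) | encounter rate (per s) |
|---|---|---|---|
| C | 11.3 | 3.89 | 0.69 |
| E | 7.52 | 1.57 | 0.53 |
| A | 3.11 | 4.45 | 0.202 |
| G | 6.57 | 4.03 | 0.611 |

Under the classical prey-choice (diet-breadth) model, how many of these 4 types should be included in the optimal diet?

2

E/h in descending order: E 4.79, C 2.9, G 1.63, A 0.699 kJ/s. The optimal diet is the largest prefix of this list for which every included type satisfies E_i/h_i > R on the types above it.
Rate on top 1: 2.175. C: 2.9 > 2.175 → include.
Rate on top 2: 2.609. G: 1.63 < 2.609 → exclude; stop.
Optimal diet: E, C — 2 of 4 types.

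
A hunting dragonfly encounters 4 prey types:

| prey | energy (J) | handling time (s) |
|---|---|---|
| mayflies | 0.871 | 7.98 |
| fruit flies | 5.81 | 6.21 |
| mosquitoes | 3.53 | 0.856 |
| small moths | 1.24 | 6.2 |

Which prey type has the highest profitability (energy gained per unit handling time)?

In descending order of E/h:
mosquitoes: 3.53/0.856 = 4.12 J/s
fruit flies: 5.81/6.21 = 0.936 J/s
small moths: 1.24/6.2 = 0.2 J/s
mayflies: 0.871/7.98 = 0.109 J/s

mosquitoes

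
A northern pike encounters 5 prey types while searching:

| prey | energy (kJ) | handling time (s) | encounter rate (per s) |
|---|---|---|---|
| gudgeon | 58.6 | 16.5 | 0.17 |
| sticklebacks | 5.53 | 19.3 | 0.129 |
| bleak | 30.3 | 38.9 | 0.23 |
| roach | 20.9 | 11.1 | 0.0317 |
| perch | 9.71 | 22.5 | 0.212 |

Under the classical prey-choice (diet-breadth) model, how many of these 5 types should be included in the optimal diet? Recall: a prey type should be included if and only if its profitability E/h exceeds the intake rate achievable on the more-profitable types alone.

1

Profitabilities (E/h, kJ/s): gudgeon 3.55, roach 1.88, bleak 0.779, perch 0.432, sticklebacks 0.287. Add prey in this order while the next type's profitability exceeds the intake rate on those already taken.
Rate on top 1: 2.618. roach: 1.88 < 2.618 → exclude; stop.
Optimal diet: gudgeon — 1 of 5 types.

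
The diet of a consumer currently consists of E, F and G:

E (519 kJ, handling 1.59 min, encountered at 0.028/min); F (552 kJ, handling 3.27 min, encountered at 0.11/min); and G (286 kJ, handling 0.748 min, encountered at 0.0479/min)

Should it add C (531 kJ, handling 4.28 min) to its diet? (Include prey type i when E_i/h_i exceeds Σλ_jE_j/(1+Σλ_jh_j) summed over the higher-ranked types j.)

Yes

Current rate: (0.028×519 + 0.11×552 + 0.0479×286)/(1 + 0.028×1.59 + 0.11×3.27 + 0.0479×0.748) = 61.77 kJ/min.
C: E/h = 531/4.28 = 124.1 kJ/min.
124.1 > 61.77, so adding C raises the average — include it.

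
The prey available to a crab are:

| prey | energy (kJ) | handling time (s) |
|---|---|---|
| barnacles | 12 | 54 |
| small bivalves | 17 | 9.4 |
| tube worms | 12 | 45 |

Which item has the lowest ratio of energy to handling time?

barnacles

In descending order of E/h:
small bivalves: 17/9.4 = 1.81 kJ/s
tube worms: 12/45 = 0.267 kJ/s
barnacles: 12/54 = 0.222 kJ/s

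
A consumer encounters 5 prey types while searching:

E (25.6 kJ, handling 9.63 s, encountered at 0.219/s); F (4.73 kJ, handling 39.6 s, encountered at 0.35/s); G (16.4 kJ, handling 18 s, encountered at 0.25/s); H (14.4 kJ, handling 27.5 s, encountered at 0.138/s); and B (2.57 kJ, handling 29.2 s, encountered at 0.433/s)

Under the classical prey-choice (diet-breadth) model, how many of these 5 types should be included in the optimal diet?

1

Profitabilities (E/h, kJ/s): E 2.66, G 0.911, H 0.524, F 0.119, B 0.088. Add prey in this order while the next type's profitability exceeds the intake rate on those already taken.
Rate on top 1: 1.803. G: 0.911 < 1.803 → exclude; stop.
Optimal diet: E — 1 of 5 types.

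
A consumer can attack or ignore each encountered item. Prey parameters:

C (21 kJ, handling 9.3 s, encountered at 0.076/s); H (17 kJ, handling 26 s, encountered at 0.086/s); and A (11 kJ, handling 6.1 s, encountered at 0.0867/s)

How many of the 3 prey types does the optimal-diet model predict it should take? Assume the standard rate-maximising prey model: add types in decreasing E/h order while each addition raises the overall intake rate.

Profitabilities (E/h, kJ/s): C 2.26, A 1.8, H 0.654. Add prey in this order while the next type's profitability exceeds the intake rate on those already taken.
Rate on top 1: 0.9351. A: 1.8 > 0.9351 → include.
Rate on top 2: 1.14. H: 0.654 < 1.14 → exclude; stop.
Optimal diet: C, A — 2 of 3 types.

2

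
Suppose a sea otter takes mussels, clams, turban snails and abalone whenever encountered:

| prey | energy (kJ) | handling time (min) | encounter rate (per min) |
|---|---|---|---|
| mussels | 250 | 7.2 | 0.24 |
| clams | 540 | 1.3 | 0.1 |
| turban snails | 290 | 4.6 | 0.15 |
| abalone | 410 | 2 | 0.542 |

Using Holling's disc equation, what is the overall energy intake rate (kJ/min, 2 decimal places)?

Energy encountered per unit search time: 0.24×250 + 0.1×540 + 0.15×290 + 0.542×410 = 379.7 kJ/min.
Handling time per unit search time: 0.24×7.2 + 0.1×1.3 + 0.15×4.6 + 0.542×2 = 3.632.
Rate = 379.7/(1 + 3.632) = 81.98 kJ/min.

81.98 kJ/min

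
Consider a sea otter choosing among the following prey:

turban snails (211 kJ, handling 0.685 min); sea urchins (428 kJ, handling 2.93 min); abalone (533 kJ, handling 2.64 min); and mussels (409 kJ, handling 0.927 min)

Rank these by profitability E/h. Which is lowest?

In descending order of E/h:
mussels: 409/0.927 = 441 kJ/min
turban snails: 211/0.685 = 308 kJ/min
abalone: 533/2.64 = 202 kJ/min
sea urchins: 428/2.93 = 146 kJ/min

sea urchins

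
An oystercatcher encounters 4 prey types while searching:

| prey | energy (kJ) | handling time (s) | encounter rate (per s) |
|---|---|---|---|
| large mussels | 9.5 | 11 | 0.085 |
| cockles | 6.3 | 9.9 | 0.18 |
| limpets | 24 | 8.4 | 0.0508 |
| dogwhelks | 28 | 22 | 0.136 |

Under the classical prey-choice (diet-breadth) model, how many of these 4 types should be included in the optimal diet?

Rank by E/h (kJ/s): limpets 2.86, dogwhelks 1.27, large mussels 0.864, cockles 0.636. Include each in turn until the next type's E/h falls below the running intake rate.
Rate on top 1: 0.8545. dogwhelks: 1.27 > 0.8545 → include.
Rate on top 2: 1.138. large mussels: 0.864 < 1.138 → exclude; stop.
Optimal diet: limpets, dogwhelks — 2 of 4 types.

2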